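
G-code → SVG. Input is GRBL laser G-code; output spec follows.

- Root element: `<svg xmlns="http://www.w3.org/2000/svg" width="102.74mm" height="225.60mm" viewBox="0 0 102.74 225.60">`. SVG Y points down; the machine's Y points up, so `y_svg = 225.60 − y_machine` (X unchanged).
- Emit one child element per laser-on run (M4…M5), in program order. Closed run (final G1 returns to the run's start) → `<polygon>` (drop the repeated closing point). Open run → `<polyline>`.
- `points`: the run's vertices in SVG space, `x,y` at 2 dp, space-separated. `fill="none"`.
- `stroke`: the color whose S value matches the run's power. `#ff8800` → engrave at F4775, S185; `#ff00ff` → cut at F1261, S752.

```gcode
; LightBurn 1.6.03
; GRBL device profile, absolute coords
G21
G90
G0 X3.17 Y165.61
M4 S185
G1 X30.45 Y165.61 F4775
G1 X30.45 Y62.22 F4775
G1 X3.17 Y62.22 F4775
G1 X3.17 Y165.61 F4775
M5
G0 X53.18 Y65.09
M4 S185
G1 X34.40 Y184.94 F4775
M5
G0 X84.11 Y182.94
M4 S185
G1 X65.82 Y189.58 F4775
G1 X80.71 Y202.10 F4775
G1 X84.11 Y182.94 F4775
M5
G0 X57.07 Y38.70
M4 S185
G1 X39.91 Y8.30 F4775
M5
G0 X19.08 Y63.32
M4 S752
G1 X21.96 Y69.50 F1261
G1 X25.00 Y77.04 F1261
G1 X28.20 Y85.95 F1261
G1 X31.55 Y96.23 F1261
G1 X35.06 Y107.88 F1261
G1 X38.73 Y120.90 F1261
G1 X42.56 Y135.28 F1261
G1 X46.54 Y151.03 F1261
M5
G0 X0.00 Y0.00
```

Machine Y-up, SVG Y-down with viewBox height 225.60, so y_svg = 225.60 − y_machine; X carries over.

Run 1: S185 ⇒ engrave layer `#ff8800`. The run returns to its start, so emit a `<polygon>` with points (Y-flipped): 3.17,59.99 30.45,59.99 30.45,163.38 3.17,163.38.

Run 2: the run's S185 means `#ff8800` (engrave). The run is open, so emit a `<polyline>` with points (Y-flipped): 53.18,160.51 34.40,40.66.

Run 3: the run's S185 means `#ff8800` (engrave). The run returns to its start, so emit a `<polygon>` with points (Y-flipped): 84.11,42.66 65.82,36.02 80.71,23.50.

Run 4: the run's S185 means `#ff8800` (engrave). The run is open, so emit a `<polyline>` with points (Y-flipped): 57.07,186.90 39.91,217.30.

Run 5: the run's S752 means `#ff00ff` (cut). The run is open, so emit a `<polyline>` with points (Y-flipped): 19.08,162.28 21.96,156.10 25.00,148.56 28.20,139.65 31.55,129.37 35.06,117.72 38.73,104.70 42.56,90.32 46.54,74.57.

<svg xmlns="http://www.w3.org/2000/svg" width="102.74mm" height="225.60mm" viewBox="0 0 102.74 225.60">
  <polygon points="3.17,59.99 30.45,59.99 30.45,163.38 3.17,163.38" fill="none" stroke="#ff8800"/>
  <polyline points="53.18,160.51 34.40,40.66" fill="none" stroke="#ff8800"/>
  <polygon points="84.11,42.66 65.82,36.02 80.71,23.50" fill="none" stroke="#ff8800"/>
  <polyline points="57.07,186.90 39.91,217.30" fill="none" stroke="#ff8800"/>
  <polyline points="19.08,162.28 21.96,156.10 25.00,148.56 28.20,139.65 31.55,129.37 35.06,117.72 38.73,104.70 42.56,90.32 46.54,74.57" fill="none" stroke="#ff00ff"/>
</svg>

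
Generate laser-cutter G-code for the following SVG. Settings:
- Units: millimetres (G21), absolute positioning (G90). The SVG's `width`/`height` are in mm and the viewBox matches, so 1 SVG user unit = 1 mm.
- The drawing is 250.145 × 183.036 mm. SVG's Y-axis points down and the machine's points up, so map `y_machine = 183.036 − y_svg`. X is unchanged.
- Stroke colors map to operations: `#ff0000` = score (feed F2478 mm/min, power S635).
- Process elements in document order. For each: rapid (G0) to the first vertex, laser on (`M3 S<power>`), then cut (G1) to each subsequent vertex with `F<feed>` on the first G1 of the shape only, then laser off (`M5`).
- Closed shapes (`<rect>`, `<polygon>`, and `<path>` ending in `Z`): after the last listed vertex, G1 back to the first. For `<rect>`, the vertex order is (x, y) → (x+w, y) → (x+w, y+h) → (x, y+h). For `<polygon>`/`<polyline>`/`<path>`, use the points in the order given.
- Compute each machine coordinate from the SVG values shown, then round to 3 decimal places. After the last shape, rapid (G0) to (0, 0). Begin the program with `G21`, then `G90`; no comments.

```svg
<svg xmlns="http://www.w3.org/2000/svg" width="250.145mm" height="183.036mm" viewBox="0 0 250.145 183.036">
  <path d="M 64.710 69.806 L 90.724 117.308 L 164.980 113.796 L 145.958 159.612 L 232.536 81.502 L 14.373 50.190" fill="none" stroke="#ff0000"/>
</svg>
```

G21
G90
G0 X64.710 Y113.230
M3 S635
G1 X90.724 Y65.728 F2478
G1 X164.980 Y69.240
G1 X145.958 Y23.424
G1 X232.536 Y101.534
G1 X14.373 Y132.846
M5
G0 X0.000 Y0.000

Since the viewBox matches the mm dimensions, user units are millimetres directly. The only transform is the Y-flip y_m = 183.036 − y_svg.

Shape 1 is a open polyline drawn with `<path>`. Its stroke #ff0000 means score at S635, F2478. After flipping Y the toolpath is (64.710,113.230) → (90.724,65.728) → (164.980,69.240) → (145.958,23.424) → (232.536,101.534) → (14.373,132.846).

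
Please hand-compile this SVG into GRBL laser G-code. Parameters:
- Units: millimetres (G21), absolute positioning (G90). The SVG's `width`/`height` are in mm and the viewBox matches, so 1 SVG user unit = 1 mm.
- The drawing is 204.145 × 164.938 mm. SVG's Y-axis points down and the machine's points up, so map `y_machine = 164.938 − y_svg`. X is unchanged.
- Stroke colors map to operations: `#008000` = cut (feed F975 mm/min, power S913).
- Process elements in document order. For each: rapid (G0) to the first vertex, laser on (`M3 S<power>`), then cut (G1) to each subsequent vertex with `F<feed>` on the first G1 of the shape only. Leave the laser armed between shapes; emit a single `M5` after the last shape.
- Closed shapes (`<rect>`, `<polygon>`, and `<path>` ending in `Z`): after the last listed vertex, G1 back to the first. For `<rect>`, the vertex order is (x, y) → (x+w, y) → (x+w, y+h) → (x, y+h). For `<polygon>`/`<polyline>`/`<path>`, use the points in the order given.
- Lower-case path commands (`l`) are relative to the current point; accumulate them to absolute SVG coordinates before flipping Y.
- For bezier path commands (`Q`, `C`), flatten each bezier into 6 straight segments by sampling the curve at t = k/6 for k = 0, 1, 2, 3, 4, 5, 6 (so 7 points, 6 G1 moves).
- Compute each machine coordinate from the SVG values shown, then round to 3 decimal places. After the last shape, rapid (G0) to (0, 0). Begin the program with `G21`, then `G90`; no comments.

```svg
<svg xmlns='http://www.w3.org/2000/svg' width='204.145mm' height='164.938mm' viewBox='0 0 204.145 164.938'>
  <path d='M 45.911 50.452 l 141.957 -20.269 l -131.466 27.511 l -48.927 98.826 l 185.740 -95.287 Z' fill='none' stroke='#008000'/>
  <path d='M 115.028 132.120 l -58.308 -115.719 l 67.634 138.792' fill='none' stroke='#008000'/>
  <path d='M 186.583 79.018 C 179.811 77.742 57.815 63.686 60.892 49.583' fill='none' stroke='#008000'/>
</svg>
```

G21
G90
G0 X45.911 Y114.486
M3 S913
G1 X187.868 Y134.755 F975
G1 X56.402 Y107.244
G1 X7.475 Y8.418
G1 X193.215 Y103.705
G1 X45.911 Y114.486
G0 X115.028 Y32.818
M3 S913
G1 X56.720 Y148.537 F975
G1 X124.354 Y9.745
G0 X186.583 Y85.920
M3 S913
G1 X174.707 Y87.564 F975
G1 X150.303 Y90.984
G1 X120.044 Y95.827
G1 X90.606 Y101.739
G1 X68.664 Y108.366
G1 X60.892 Y115.355
M5
G0 X0.000 Y0.000

viewBox `0 0 204.145 164.938` with mm width/height → 1 unit = 1 mm. Flip: y_m = 164.938 − y_svg.

**Shape 1** — `<path>` closed polygon, stroke `#008000` → cut (S913, F975). Machine vertices: (45.911,114.486) → (187.868,134.755) → (56.402,107.244) → (7.475,8.418) → (193.215,103.705) → (45.911,114.486). Closed: final G1 returns to the first vertex.

**Shape 2** — `<path>` open polyline, stroke `#008000` → cut (S913, F975). Machine vertices: (115.028,32.818) → (56.720,148.537) → (124.354,9.745). Open path.

**Shape 3** — `<path>` cubic bezier, stroke `#008000` → cut (S913, F975). Control points (SVG): P0=(186.583,79.018), P1=(179.811,77.742), P2=(57.815,63.686), P3=(60.892,49.583); sampled at t=k/6. Machine vertices: (186.583,85.920) → (174.707,87.564) → (150.303,90.984) → (120.044,95.827) → (90.606,101.739) → (68.664,108.366) → (60.892,115.355). Open path.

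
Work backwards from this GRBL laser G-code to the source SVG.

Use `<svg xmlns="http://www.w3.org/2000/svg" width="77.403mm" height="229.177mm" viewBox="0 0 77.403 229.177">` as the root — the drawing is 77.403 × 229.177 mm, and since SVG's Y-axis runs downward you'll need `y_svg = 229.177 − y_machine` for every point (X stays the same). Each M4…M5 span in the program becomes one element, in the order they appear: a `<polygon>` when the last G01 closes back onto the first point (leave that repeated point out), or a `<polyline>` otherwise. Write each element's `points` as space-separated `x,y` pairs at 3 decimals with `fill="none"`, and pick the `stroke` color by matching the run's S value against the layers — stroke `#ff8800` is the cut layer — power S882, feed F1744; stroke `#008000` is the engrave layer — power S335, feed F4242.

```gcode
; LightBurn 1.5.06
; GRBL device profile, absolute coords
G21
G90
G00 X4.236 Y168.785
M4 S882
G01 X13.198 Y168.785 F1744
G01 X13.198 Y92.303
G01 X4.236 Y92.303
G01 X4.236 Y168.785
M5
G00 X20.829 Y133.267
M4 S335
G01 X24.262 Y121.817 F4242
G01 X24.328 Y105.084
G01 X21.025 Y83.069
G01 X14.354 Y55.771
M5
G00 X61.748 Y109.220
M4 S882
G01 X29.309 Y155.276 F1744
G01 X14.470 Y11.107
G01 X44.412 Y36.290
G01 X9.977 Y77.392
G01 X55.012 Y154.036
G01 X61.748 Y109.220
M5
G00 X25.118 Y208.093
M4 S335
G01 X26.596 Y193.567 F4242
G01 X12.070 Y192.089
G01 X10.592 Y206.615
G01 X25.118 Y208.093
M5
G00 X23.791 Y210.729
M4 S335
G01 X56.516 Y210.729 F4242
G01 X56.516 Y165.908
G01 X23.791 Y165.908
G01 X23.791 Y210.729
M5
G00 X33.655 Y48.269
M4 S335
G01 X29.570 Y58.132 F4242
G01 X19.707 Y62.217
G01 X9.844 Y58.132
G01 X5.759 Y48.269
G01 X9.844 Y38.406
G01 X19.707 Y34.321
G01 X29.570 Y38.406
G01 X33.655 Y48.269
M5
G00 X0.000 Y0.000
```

y_svg = 229.177 − y_m.

[1] S882→`#ff8800` (cut); closed run; points: 4.236,60.392 13.198,60.392 13.198,136.874 4.236,136.874

[2] S335→`#008000` (engrave); open run; points: 20.829,95.910 24.262,107.360 24.328,124.093 21.025,146.108 14.354,173.406

[3] S882→`#ff8800` (cut); closed run; points: 61.748,119.957 29.309,73.901 14.470,218.070 44.412,192.887 9.977,151.785 55.012,75.141

[4] S335→`#008000` (engrave); closed run; points: 25.118,21.084 26.596,35.610 12.070,37.088 10.592,22.562

[5] S335→`#008000` (engrave); closed run; points: 23.791,18.448 56.516,18.448 56.516,63.269 23.791,63.269

[6] S335→`#008000` (engrave); closed run; points: 33.655,180.908 29.570,171.045 19.707,166.960 9.844,171.045 5.759,180.908 9.844,190.771 19.707,194.856 29.570,190.771

<svg xmlns="http://www.w3.org/2000/svg" width="77.403mm" height="229.177mm" viewBox="0 0 77.403 229.177">
  <polygon points="4.236,60.392 13.198,60.392 13.198,136.874 4.236,136.874" fill="none" stroke="#ff8800"/>
  <polyline points="20.829,95.910 24.262,107.360 24.328,124.093 21.025,146.108 14.354,173.406" fill="none" stroke="#008000"/>
  <polygon points="61.748,119.957 29.309,73.901 14.470,218.070 44.412,192.887 9.977,151.785 55.012,75.141" fill="none" stroke="#ff8800"/>
  <polygon points="25.118,21.084 26.596,35.610 12.070,37.088 10.592,22.562" fill="none" stroke="#008000"/>
  <polygon points="23.791,18.448 56.516,18.448 56.516,63.269 23.791,63.269" fill="none" stroke="#008000"/>
  <polygon points="33.655,180.908 29.570,171.045 19.707,166.960 9.844,171.045 5.759,180.908 9.844,190.771 19.707,194.856 29.570,190.771" fill="none" stroke="#008000"/>
</svg>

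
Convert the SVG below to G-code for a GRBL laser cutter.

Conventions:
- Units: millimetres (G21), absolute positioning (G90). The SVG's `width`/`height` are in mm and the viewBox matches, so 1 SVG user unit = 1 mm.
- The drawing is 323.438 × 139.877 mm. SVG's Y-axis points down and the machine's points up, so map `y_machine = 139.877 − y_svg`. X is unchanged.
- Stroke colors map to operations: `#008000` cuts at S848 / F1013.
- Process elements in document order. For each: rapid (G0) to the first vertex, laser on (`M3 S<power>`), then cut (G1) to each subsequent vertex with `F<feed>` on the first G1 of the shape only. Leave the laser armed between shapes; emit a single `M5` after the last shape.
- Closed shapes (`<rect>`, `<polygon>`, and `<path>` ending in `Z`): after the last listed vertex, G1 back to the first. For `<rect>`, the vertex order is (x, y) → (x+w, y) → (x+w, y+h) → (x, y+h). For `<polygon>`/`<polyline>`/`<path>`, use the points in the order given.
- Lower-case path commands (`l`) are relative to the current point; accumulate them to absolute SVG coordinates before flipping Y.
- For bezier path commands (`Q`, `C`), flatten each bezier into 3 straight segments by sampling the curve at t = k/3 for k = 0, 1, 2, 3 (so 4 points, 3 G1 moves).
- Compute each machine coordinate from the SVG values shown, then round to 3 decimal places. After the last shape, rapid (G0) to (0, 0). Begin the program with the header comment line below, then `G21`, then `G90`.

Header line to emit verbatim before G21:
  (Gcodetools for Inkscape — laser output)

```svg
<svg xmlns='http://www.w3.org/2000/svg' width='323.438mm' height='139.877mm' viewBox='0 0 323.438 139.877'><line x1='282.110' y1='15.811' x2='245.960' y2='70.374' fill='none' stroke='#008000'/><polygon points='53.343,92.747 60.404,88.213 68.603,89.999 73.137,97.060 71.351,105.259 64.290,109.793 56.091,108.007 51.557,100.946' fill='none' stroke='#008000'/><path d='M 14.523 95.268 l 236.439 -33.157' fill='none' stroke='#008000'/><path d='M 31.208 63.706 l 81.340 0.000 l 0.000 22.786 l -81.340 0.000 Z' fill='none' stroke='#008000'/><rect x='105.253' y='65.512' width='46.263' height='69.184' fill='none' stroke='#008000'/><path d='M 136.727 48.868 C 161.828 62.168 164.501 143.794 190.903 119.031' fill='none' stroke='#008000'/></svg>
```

(Gcodetools for Inkscape — laser output)
G21
G90
G0 X282.110 Y124.066
M3 S848
G1 X245.960 Y69.503 F1013
G0 X53.343 Y47.130
M3 S848
G1 X60.404 Y51.664 F1013
G1 X68.603 Y49.878
G1 X73.137 Y42.817
G1 X71.351 Y34.618
G1 X64.290 Y30.084
G1 X56.091 Y31.870
G1 X51.557 Y38.931
G1 X53.343 Y47.130
G0 X14.523 Y44.609
M3 S848
G1 X250.962 Y77.766 F1013
G0 X31.208 Y76.171
M3 S848
G1 X112.548 Y76.171 F1013
G1 X112.548 Y53.385
G1 X31.208 Y53.385
G1 X31.208 Y76.171
G0 X105.253 Y74.365
M3 S848
G1 X151.516 Y74.365 F1013
G1 X151.516 Y5.181
G1 X105.253 Y5.181
G1 X105.253 Y74.365
G0 X136.727 Y91.009
M3 S848
G1 X156.062 Y61.405 F1013
G1 X170.701 Y25.075
G1 X190.903 Y20.846
M5
G0 X0.000 Y0.000

Since the viewBox matches the mm dimensions, user units are millimetres directly. The only transform is the Y-flip y_m = 139.877 − y_svg.

Shape 1 is a line segment drawn with `<line>`. Its stroke #008000 means cut at S848, F1013. After flipping Y the toolpath is (282.110,124.066) → (245.960,69.503).

Shape 2 is a regular polygon drawn with `<polygon>`. Its stroke #008000 means cut at S848, F1013. After flipping Y the toolpath is (53.343,47.130) → (60.404,51.664) → (68.603,49.878) → (73.137,42.817) → (71.351,34.618) → (64.290,30.084) → (56.091,31.870) → (51.557,38.931) → (53.343,47.130), returning to the start.

Shape 3 is a line segment drawn with `<path>`. Its stroke #008000 means cut at S848, F1013. After flipping Y the toolpath is (14.523,44.609) → (250.962,77.766).

Shape 4 is a rectangle drawn with `<path>`. Its stroke #008000 means cut at S848, F1013. After flipping Y the toolpath is (31.208,76.171) → (112.548,76.171) → (112.548,53.385) → (31.208,53.385) → (31.208,76.171), returning to the start.

Shape 5 is a rectangle drawn with `<rect>`. Its stroke #008000 means cut at S848, F1013. After flipping Y the toolpath is (105.253,74.365) → (151.516,74.365) → (151.516,5.181) → (105.253,5.181) → (105.253,74.365), returning to the start.

Shape 6 is a cubic bezier drawn with `<path>`. Its stroke #008000 means cut at S848, F1013. After flipping Y the toolpath is (136.727,91.009) → (156.062,61.405) → (170.701,25.075) → (190.903,20.846).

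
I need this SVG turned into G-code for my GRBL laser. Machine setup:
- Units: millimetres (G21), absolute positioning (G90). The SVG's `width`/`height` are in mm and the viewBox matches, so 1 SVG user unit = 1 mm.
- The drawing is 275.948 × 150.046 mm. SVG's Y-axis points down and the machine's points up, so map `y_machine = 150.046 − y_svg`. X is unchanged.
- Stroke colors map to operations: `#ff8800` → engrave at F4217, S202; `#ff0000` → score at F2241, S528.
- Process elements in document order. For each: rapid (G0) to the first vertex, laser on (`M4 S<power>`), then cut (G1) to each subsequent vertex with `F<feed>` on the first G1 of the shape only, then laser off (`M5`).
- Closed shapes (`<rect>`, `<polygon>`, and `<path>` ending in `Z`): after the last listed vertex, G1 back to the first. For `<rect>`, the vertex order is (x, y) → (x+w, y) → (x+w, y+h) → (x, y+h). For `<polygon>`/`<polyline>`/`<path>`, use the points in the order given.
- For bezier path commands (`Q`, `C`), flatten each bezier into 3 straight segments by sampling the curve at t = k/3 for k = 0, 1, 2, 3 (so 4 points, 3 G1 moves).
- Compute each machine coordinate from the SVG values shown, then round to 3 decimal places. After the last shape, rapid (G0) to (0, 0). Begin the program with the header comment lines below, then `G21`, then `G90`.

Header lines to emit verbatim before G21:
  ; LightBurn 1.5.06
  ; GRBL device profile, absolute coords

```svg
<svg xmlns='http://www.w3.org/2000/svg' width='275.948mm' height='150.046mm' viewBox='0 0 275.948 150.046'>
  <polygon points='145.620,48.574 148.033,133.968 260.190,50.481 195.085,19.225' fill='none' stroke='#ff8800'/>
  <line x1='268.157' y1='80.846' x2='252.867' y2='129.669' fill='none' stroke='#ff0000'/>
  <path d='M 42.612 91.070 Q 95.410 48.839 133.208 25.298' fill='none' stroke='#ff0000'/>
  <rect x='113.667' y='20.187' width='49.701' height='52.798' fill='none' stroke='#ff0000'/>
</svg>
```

viewBox `0 0 275.948 150.046` with mm width/height → 1 unit = 1 mm. Flip: y_m = 150.046 − y_svg.

**Shape 1** — `<polygon>` closed polygon, stroke `#ff8800` → engrave (S202, F4217). Machine vertices: (145.620,101.472) → (148.033,16.078) → (260.190,99.565) → (195.085,130.821) → (145.620,101.472). Closed: final G1 returns to the first vertex.

**Shape 2** — `<line>` line segment, stroke `#ff0000` → score (S528, F2241). Machine vertices: (268.157,69.200) → (252.867,20.377). Open path.

**Shape 3** — `<path>` quadratic bezier, stroke `#ff0000` → score (S528, F2241). Control points (SVG): P0=(42.612,91.070), P1=(95.410,48.839), P2=(133.208,25.298); sampled at t=k/3. Machine vertices: (42.612,58.976) → (76.144,85.053) → (106.343,106.977) → (133.208,124.748). Open path.

**Shape 4** — `<rect>` rectangle, stroke `#ff0000` → score (S528, F2241). Machine vertices: (113.667,129.859) → (163.368,129.859) → (163.368,77.061) → (113.667,77.061) → (113.667,129.859). Closed: final G1 returns to the first vertex.

; LightBurn 1.5.06
; GRBL device profile, absolute coords
G21
G90
G0 X145.620 Y101.472
M4 S202
G1 X148.033 Y16.078 F4217
G1 X260.190 Y99.565
G1 X195.085 Y130.821
G1 X145.620 Y101.472
M5
G0 X268.157 Y69.200
M4 S528
G1 X252.867 Y20.377 F2241
M5
G0 X42.612 Y58.976
M4 S528
G1 X76.144 Y85.053 F2241
G1 X106.343 Y106.977
G1 X133.208 Y124.748
M5
G0 X113.667 Y129.859
M4 S528
G1 X163.368 Y129.859 F2241
G1 X163.368 Y77.061
G1 X113.667 Y77.061
G1 X113.667 Y129.859
M5
G0 X0.000 Y0.000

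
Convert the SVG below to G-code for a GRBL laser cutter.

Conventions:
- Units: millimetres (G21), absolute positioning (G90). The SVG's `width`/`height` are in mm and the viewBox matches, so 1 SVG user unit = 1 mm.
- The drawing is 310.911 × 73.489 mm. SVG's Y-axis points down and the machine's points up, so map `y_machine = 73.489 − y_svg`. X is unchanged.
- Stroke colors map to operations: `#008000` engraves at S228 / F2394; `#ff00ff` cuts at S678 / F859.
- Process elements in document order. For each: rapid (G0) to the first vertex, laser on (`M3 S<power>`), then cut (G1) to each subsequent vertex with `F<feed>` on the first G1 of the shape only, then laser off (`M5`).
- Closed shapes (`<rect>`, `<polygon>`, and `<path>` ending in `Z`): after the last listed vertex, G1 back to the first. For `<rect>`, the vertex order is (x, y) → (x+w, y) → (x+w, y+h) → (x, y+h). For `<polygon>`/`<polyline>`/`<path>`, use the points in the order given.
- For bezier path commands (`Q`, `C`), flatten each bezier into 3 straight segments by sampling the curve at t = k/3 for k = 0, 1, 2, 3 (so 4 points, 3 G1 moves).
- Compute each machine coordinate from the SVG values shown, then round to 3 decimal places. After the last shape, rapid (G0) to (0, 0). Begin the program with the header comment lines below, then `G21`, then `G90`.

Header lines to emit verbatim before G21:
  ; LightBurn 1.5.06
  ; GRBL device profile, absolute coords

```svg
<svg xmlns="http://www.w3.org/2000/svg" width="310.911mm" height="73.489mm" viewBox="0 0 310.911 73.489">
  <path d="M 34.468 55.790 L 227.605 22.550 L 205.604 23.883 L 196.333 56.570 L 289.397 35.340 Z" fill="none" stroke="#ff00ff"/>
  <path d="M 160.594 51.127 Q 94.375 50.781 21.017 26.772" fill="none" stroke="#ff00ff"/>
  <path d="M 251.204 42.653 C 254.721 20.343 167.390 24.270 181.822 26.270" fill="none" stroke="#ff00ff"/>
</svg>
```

; LightBurn 1.5.06
; GRBL device profile, absolute coords
G21
G90
G0 X34.468 Y17.699
M3 S678
G1 X227.605 Y50.939 F859
G1 X205.604 Y49.606
G1 X196.333 Y16.919
G1 X289.397 Y38.149
G1 X34.468 Y17.699
M5
G0 X160.594 Y22.362
M3 S678
G1 X115.655 Y25.222 F859
G1 X69.129 Y33.340
G1 X21.017 Y46.717
M5
G0 X251.204 Y30.836
M3 S678
G1 X231.572 Y45.443 F859
G1 X194.177 Y48.818
G1 X181.822 Y47.219
M5
G0 X0.000 Y0.000

1 u = 1 mm; y_m = 73.489 − y.

[1] `<path>` closed polygon, #ff00ff→cut S678 F859: (34.468,17.699) → (227.605,50.939) → (205.604,49.606) → (196.333,16.919) → (289.397,38.149) → (34.468,17.699) (closed)

[2] `<path>` quadratic bezier, #ff00ff→cut S678 F859: (160.594,22.362) → (115.655,25.222) → (69.129,33.340) → (21.017,46.717)

[3] `<path>` cubic bezier, #ff00ff→cut S678 F859: (251.204,30.836) → (231.572,45.443) → (194.177,48.818) → (181.822,47.219)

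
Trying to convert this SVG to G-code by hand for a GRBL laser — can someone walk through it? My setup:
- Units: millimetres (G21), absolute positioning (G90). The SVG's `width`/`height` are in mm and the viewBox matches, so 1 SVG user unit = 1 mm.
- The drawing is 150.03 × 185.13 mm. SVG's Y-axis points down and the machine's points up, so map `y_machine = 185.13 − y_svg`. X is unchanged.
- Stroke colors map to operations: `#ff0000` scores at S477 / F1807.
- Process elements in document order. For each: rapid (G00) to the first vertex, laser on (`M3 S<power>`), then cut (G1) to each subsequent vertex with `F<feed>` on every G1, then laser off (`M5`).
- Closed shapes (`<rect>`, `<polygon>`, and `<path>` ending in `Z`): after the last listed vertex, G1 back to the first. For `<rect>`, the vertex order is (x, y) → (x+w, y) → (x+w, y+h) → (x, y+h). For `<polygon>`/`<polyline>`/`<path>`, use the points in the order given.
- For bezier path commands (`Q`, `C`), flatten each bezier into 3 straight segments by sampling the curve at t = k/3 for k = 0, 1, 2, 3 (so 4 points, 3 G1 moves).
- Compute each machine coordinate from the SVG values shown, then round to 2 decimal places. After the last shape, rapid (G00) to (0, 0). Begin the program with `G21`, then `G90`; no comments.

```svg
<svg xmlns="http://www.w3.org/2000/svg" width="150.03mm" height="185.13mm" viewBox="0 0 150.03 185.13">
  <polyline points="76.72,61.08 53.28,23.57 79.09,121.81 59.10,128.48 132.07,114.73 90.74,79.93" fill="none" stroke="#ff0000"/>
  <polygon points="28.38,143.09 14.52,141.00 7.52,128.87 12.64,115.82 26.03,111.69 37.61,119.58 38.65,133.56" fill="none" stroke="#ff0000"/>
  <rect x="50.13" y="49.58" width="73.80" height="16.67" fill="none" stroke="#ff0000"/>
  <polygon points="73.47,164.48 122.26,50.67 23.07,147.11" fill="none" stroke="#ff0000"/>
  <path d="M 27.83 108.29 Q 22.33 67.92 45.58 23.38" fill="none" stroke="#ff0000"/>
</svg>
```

viewBox `0 0 150.03 185.13` with mm width/height → 1 unit = 1 mm. Flip: y_m = 185.13 − y_svg.

**Shape 1** — `<polyline>` open polyline, stroke `#ff0000` → score (S477, F1807). Machine vertices: (76.72,124.05) → (53.28,161.56) → (79.09,63.32) → (59.10,56.65) → (132.07,70.40) → (90.74,105.20). Open path.

**Shape 2** — `<polygon>` regular polygon, stroke `#ff0000` → score (S477, F1807). Machine vertices: (28.38,42.04) → (14.52,44.13) → (7.52,56.26) → (12.64,69.31) → (26.03,73.44) → (37.61,65.55) → (38.65,51.57) → (28.38,42.04). Closed: final G1 returns to the first vertex.

**Shape 3** — `<rect>` rectangle, stroke `#ff0000` → score (S477, F1807). Machine vertices: (50.13,135.55) → (123.93,135.55) → (123.93,118.88) → (50.13,118.88) → (50.13,135.55). Closed: final G1 returns to the first vertex.

**Shape 4** — `<polygon>` closed polygon, stroke `#ff0000` → score (S477, F1807). Machine vertices: (73.47,20.65) → (122.26,134.46) → (23.07,38.02) → (73.47,20.65). Closed: final G1 returns to the first vertex.

**Shape 5** — `<path>` quadratic bezier, stroke `#ff0000` → score (S477, F1807). Control points (SVG): P0=(27.83,108.29), P1=(22.33,67.92), P2=(45.58,23.38); sampled at t=k/3. Machine vertices: (27.83,76.84) → (27.36,104.22) → (33.27,132.52) → (45.58,161.75). Open path.

G21
G90
G00 X76.72 Y124.05
M3 S477
G1 X53.28 Y161.56 F1807
G1 X79.09 Y63.32 F1807
G1 X59.10 Y56.65 F1807
G1 X132.07 Y70.40 F1807
G1 X90.74 Y105.20 F1807
M5
G00 X28.38 Y42.04
M3 S477
G1 X14.52 Y44.13 F1807
G1 X7.52 Y56.26 F1807
G1 X12.64 Y69.31 F1807
G1 X26.03 Y73.44 F1807
G1 X37.61 Y65.55 F1807
G1 X38.65 Y51.57 F1807
G1 X28.38 Y42.04 F1807
M5
G00 X50.13 Y135.55
M3 S477
G1 X123.93 Y135.55 F1807
G1 X123.93 Y118.88 F1807
G1 X50.13 Y118.88 F1807
G1 X50.13 Y135.55 F1807
M5
G00 X73.47 Y20.65
M3 S477
G1 X122.26 Y134.46 F1807
G1 X23.07 Y38.02 F1807
G1 X73.47 Y20.65 F1807
M5
G00 X27.83 Y76.84
M3 S477
G1 X27.36 Y104.22 F1807
G1 X33.27 Y132.52 F1807
G1 X45.58 Y161.75 F1807
M5
G00 X0.00 Y0.00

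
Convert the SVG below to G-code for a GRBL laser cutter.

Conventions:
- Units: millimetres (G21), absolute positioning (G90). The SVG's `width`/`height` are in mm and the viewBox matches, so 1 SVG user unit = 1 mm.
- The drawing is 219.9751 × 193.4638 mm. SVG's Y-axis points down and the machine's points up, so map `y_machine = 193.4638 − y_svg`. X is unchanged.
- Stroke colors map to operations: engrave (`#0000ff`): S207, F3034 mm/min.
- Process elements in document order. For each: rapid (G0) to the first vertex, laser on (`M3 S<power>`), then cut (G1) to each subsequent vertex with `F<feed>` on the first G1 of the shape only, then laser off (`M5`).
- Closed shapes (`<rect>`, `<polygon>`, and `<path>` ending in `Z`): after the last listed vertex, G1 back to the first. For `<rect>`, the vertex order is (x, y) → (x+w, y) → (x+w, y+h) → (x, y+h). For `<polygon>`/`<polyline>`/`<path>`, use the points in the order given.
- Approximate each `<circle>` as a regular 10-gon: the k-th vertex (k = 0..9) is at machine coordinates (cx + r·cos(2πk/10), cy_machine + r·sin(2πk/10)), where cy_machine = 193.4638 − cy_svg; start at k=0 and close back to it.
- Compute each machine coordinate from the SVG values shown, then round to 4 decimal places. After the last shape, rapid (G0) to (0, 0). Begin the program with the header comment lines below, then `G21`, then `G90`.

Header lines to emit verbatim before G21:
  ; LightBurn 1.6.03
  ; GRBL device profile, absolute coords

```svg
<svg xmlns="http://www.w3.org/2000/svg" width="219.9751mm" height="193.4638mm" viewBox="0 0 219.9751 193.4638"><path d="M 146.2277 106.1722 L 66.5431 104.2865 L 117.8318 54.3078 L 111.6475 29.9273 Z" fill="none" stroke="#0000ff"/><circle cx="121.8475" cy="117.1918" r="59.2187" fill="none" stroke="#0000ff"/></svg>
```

Since the viewBox matches the mm dimensions, user units are millimetres directly. The only transform is the Y-flip y_m = 193.4638 − y_svg.

Shape 1 is a closed polygon drawn with `<path>`. Its stroke #0000ff means engrave at S207, F3034. After flipping Y the toolpath is (146.2277,87.2916) → (66.5431,89.1773) → (117.8318,139.1560) → (111.6475,163.5365) → (146.2277,87.2916), returning to the start.

Shape 2 is a circle drawn with `<circle>`. Its stroke #0000ff means engrave at S207, F3034. After flipping Y the toolpath is (181.0662,76.2720) → (169.7564,111.0799) → (140.1471,132.5923) → (103.5479,132.5923) → (73.9386,111.0799) → (62.6288,76.2720) → (73.9386,41.4641) → (103.5479,19.9517) → (140.1471,19.9517) → (169.7564,41.4641) → (181.0662,76.2720), returning to the start.

; LightBurn 1.6.03
; GRBL device profile, absolute coords
G21
G90
G0 X146.2277 Y87.2916
M3 S207
G1 X66.5431 Y89.1773 F3034
G1 X117.8318 Y139.1560
G1 X111.6475 Y163.5365
G1 X146.2277 Y87.2916
M5
G0 X181.0662 Y76.2720
M3 S207
G1 X169.7564 Y111.0799 F3034
G1 X140.1471 Y132.5923
G1 X103.5479 Y132.5923
G1 X73.9386 Y111.0799
G1 X62.6288 Y76.2720
G1 X73.9386 Y41.4641
G1 X103.5479 Y19.9517
G1 X140.1471 Y19.9517
G1 X169.7564 Y41.4641
G1 X181.0662 Y76.2720
M5
G0 X0.0000 Y0.0000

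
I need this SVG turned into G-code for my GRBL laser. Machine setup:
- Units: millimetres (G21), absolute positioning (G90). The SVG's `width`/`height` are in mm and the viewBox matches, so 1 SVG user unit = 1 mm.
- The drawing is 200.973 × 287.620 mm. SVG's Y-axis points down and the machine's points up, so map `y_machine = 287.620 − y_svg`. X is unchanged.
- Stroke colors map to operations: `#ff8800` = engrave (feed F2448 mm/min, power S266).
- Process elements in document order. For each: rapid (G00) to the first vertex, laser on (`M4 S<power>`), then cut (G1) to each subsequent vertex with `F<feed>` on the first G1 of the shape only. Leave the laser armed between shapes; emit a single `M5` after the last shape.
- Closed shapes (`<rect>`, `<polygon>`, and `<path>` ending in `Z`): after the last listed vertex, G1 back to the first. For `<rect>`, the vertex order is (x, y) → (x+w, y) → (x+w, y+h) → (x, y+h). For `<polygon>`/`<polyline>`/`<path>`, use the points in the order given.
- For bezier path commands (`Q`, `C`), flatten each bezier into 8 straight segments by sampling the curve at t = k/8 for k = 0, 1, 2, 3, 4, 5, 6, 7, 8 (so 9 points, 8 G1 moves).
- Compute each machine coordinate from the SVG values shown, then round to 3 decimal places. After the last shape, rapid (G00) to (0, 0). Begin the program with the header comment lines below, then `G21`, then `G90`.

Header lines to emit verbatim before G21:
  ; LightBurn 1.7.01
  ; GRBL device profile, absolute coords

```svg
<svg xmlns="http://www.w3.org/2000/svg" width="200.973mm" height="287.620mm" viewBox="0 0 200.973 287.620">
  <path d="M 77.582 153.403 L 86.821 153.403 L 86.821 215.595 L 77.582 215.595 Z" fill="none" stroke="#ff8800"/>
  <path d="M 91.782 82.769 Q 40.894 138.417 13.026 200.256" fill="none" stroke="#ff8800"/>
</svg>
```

; LightBurn 1.7.01
; GRBL device profile, absolute coords
G21
G90
G00 X77.582 Y134.217
M4 S266
G1 X86.821 Y134.217 F2448
G1 X86.821 Y72.025
G1 X77.582 Y72.025
G1 X77.582 Y134.217
G00 X91.782 Y204.851
M4 S266
G1 X79.420 Y190.842 F2448
G1 X67.777 Y176.640
G1 X56.853 Y162.244
G1 X46.649 Y147.655
G1 X37.164 Y132.873
G1 X28.399 Y117.897
G1 X20.353 Y102.727
G1 X13.026 Y87.364
M5
G00 X0.000 Y0.000

1 u = 1 mm; y_m = 287.620 − y.

[1] `<path>` rectangle, #ff8800→engrave S266 F2448: (77.582,134.217) → (86.821,134.217) → (86.821,72.025) → (77.582,72.025) → (77.582,134.217) (closed)

[2] `<path>` quadratic bezier, #ff8800→engrave S266 F2448: (91.782,204.851) → (79.420,190.842) → (67.777,176.640) → (56.853,162.244) → (46.649,147.655) → (37.164,132.873) → (28.399,117.897) → (20.353,102.727) → (13.026,87.364)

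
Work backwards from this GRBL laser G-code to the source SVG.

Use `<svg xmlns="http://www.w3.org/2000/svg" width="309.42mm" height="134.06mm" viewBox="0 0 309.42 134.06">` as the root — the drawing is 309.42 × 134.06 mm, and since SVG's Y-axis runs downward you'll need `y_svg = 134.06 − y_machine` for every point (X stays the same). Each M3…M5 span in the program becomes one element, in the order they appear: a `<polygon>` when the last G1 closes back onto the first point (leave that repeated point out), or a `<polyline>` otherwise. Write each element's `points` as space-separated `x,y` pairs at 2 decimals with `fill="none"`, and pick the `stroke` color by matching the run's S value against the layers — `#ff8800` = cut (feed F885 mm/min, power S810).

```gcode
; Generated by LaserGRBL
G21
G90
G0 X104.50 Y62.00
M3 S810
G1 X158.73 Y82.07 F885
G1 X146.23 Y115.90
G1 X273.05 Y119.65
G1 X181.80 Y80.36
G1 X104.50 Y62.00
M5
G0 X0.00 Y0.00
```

Each laser-on run becomes one SVG element. Flip Y back into SVG space with y_svg = 134.06 − y_machine. Every run uses S810, so all elements get stroke `#ff8800` (cut).

Run 1: The run returns to its start, so emit a `<polygon>` with points (Y-flipped): 104.50,72.06 158.73,51.99 146.23,18.16 273.05,14.41 181.80,53.70.

<svg xmlns="http://www.w3.org/2000/svg" width="309.42mm" height="134.06mm" viewBox="0 0 309.42 134.06">
  <polygon points="104.50,72.06 158.73,51.99 146.23,18.16 273.05,14.41 181.80,53.70" fill="none" stroke="#ff8800"/>
</svg>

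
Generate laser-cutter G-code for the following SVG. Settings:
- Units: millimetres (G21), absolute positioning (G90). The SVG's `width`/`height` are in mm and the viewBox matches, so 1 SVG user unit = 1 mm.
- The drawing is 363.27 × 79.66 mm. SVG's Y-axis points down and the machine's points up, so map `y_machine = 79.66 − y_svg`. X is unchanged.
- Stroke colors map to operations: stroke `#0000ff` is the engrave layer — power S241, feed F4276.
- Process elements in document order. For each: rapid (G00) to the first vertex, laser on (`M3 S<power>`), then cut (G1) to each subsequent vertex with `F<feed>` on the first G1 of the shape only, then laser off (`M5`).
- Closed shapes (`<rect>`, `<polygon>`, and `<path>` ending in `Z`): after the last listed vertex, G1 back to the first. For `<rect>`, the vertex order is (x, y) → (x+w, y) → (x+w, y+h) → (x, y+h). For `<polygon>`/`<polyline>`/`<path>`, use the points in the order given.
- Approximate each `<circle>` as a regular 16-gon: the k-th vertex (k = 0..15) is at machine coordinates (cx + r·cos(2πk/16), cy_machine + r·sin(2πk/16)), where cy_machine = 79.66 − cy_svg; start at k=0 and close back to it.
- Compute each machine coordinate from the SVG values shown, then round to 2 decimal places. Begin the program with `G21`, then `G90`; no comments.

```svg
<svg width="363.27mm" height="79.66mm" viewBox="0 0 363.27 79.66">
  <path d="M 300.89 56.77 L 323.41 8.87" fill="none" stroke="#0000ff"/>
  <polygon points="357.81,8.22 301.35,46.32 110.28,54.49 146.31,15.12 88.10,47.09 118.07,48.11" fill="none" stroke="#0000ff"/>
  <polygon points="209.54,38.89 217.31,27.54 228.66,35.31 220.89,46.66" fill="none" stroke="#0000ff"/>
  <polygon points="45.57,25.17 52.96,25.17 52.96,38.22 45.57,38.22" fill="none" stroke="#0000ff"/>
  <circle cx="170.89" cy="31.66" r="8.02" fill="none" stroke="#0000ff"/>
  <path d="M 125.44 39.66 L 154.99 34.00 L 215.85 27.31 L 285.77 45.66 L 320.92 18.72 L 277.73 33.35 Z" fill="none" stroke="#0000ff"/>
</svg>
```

G21
G90
G00 X300.89 Y22.89
M3 S241
G1 X323.41 Y70.79 F4276
M5
G00 X357.81 Y71.44
M3 S241
G1 X301.35 Y33.34 F4276
G1 X110.28 Y25.17
G1 X146.31 Y64.54
G1 X88.10 Y32.57
G1 X118.07 Y31.55
G1 X357.81 Y71.44
M5
G00 X209.54 Y40.77
M3 S241
G1 X217.31 Y52.12 F4276
G1 X228.66 Y44.35
G1 X220.89 Y33.00
G1 X209.54 Y40.77
M5
G00 X45.57 Y54.49
M3 S241
G1 X52.96 Y54.49 F4276
G1 X52.96 Y41.44
G1 X45.57 Y41.44
G1 X45.57 Y54.49
M5
G00 X178.91 Y48.00
M3 S241
G1 X178.30 Y51.07 F4276
G1 X176.56 Y53.67
G1 X173.96 Y55.41
G1 X170.89 Y56.02
G1 X167.82 Y55.41
G1 X165.22 Y53.67
G1 X163.48 Y51.07
G1 X162.87 Y48.00
G1 X163.48 Y44.93
G1 X165.22 Y42.33
G1 X167.82 Y40.59
G1 X170.89 Y39.98
G1 X173.96 Y40.59
G1 X176.56 Y42.33
G1 X178.30 Y44.93
G1 X178.91 Y48.00
M5
G00 X125.44 Y40.00
M3 S241
G1 X154.99 Y45.66 F4276
G1 X215.85 Y52.35
G1 X285.77 Y34.00
G1 X320.92 Y60.94
G1 X277.73 Y46.31
G1 X125.44 Y40.00
M5

1 u = 1 mm; y_m = 79.66 − y.

[1] `<path>` line segment, #0000ff→engrave S241 F4276: (300.89,22.89) → (323.41,70.79)

[2] `<polygon>` closed polygon, #0000ff→engrave S241 F4276: (357.81,71.44) → (301.35,33.34) → (110.28,25.17) → (146.31,64.54) → (88.10,32.57) → (118.07,31.55) → (357.81,71.44) (closed)

[3] `<polygon>` regular polygon, #0000ff→engrave S241 F4276: (209.54,40.77) → (217.31,52.12) → (228.66,44.35) → (220.89,33.00) → (209.54,40.77) (closed)

[4] `<polygon>` rectangle, #0000ff→engrave S241 F4276: (45.57,54.49) → (52.96,54.49) → (52.96,41.44) → (45.57,41.44) → (45.57,54.49) (closed)

[5] `<circle>` circle, #0000ff→engrave S241 F4276: (178.91,48.00) → (178.30,51.07) → (176.56,53.67) → (173.96,55.41) → (170.89,56.02) → (167.82,55.41) → (165.22,53.67) → (163.48,51.07) → (162.87,48.00) → (163.48,44.93) → (165.22,42.33) → (167.82,40.59) → (170.89,39.98) → (173.96,40.59) → (176.56,42.33) → (178.30,44.93) → (178.91,48.00) (closed)

[6] `<path>` closed polygon, #0000ff→engrave S241 F4276: (125.44,40.00) → (154.99,45.66) → (215.85,52.35) → (285.77,34.00) → (320.92,60.94) → (277.73,46.31) → (125.44,40.00) (closed)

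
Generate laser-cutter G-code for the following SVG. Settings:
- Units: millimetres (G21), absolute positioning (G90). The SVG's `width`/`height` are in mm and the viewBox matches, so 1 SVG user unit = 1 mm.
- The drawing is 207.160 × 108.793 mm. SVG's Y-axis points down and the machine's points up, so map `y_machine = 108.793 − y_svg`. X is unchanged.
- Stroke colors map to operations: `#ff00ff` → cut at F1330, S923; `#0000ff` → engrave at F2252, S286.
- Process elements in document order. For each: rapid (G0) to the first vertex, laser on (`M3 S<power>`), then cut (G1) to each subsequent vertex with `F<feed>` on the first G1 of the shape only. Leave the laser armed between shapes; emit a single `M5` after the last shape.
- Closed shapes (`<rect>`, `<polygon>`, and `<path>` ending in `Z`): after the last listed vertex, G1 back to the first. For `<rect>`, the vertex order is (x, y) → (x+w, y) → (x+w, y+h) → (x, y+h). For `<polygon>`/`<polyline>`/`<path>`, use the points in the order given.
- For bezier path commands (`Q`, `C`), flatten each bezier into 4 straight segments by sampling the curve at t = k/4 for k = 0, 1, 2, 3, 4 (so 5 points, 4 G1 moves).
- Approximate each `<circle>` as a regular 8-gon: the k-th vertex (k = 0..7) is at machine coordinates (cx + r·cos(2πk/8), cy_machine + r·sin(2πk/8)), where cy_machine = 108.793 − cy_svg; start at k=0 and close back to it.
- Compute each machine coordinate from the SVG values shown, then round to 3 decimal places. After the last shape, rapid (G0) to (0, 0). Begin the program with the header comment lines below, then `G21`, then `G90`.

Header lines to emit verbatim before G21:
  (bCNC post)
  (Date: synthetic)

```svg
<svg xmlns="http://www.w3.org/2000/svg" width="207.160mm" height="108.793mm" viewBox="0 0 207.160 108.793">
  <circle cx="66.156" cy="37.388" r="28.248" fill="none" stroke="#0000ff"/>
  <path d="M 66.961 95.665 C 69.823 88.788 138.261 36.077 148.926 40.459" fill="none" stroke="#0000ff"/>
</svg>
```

(bCNC post)
(Date: synthetic)
G21
G90
G0 X94.404 Y71.405
M3 S286
G1 X86.130 Y91.379 F2252
G1 X66.156 Y99.653
G1 X46.182 Y91.379
G1 X37.908 Y71.405
G1 X46.182 Y51.431
G1 X66.156 Y43.157
G1 X86.130 Y51.431
G1 X94.404 Y71.405
G0 X66.961 Y13.128
M3 S286
G1 X79.476 Y25.271 F2252
G1 X105.017 Y44.953
G1 X132.022 Y62.524
G1 X148.926 Y68.334
M5
G0 X0.000 Y0.000

Since the viewBox matches the mm dimensions, user units are millimetres directly. The only transform is the Y-flip y_m = 108.793 − y_svg.

Shape 1 is a circle drawn with `<circle>`. Its stroke #0000ff means engrave at S286, F2252. After flipping Y the toolpath is (94.404,71.405) → (86.130,91.379) → (66.156,99.653) → (46.182,91.379) → (37.908,71.405) → (46.182,51.431) → (66.156,43.157) → (86.130,51.431) → (94.404,71.405), returning to the start.

Shape 2 is a cubic bezier drawn with `<path>`. Its stroke #0000ff means engrave at S286, F2252. After flipping Y the toolpath is (66.961,13.128) → (79.476,25.271) → (105.017,44.953) → (132.022,62.524) → (148.926,68.334).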